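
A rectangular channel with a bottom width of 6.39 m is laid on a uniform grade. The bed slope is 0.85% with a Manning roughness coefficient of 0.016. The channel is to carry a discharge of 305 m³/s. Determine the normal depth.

y_n = 5.24 m

Manning's equation rearranged: A R^(2/3) = nQ / (1·√S) = 0.016 × 305 / (√0.0085) = 52.93.
Try y = 6.53 m: A R^(2/3) = 69.41 — over.
Try y = 5.24 m: A R^(2/3) = 52.88 — close enough.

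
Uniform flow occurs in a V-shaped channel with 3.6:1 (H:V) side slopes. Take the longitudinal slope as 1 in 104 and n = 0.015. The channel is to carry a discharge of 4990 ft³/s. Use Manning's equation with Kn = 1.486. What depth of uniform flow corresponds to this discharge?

Manning's equation rearranged: A R^(2/3) = nQ / (1.486·√S) = 0.015 × 4990 / (1.486 × √0.009615) = 513.7.
Try y = 6.86 ft: A R^(2/3) = 375.9 — short.
Try y = 9.27 ft: A R^(2/3) = 838.9 — over.
Try y = 7.71 ft: A R^(2/3) = 513.3 — close enough.

y_n = 7.71 ft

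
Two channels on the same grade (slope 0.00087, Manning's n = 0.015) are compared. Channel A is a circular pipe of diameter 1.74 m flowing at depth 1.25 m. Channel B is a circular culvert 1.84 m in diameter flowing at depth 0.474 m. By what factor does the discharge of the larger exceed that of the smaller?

Channel A: For a circular section of diameter D = 1.74 m at depth y = 1.25 m, the central angle is θ = 2 arccos(1 − 2y/D) = 4.046 rad. Then A = (D²/8)(θ − sin θ) = 1.828 m² and P = Dθ/2 = 3.52 m. Hydraulic radius R = A/P = 1.828/3.52 = 0.5195 m. Q_A = (1/0.015)·1.828·0.5195^(2/3)·√0.00087 = 2.323 m³/s.
Channel B: For a circular section of diameter D = 1.84 m at depth y = 0.474 m, the central angle is θ = 2 arccos(1 − 2y/D) = 2.129 rad. Then A = (D²/8)(θ − sin θ) = 0.5423 m² and P = Dθ/2 = 1.959 m. Hydraulic radius R = A/P = 0.5423/1.959 = 0.2768 m. Q_B = (1/0.015)·0.5423·0.2768^(2/3)·√0.00087 = 0.4529 m³/s.
The larger discharge is 2.323 m³/s and the smaller is 0.4529 m³/s; the ratio is 5.13.

5.13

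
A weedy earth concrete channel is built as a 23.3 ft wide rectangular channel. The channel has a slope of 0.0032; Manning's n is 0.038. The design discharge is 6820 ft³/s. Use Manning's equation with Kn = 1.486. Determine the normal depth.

Manning's equation rearranged: A R^(2/3) = nQ / (1.486·√S) = 0.038 × 6820 / (1.486 × √0.0032) = 3083.
At y = 34.7 ft: A R^(2/3) = 3426 — over.
At y = 25.8 ft: A R^(2/3) = 2410 — short.
At y = 31.7 ft: A R^(2/3) = 3081 — ≈ 3083.

y_n = 31.7 ft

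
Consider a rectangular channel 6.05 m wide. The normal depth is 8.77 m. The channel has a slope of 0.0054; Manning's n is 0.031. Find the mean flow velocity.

V = 4.07 m/s

Flow area A = b·y = 6.05 × 8.77 = 53.06 m². Wetted perimeter P = b + 2y = 6.05 + 2×8.77 = 23.59 m.
Hydraulic radius R = A/P = 53.06/23.59 = 2.249 m.
From Manning's equation, V = (1/n) R^(2/3) S^(1/2) = (1/0.031) × 2.249^(2/3) × 0.0054^(1/2) = 4.07 m/s.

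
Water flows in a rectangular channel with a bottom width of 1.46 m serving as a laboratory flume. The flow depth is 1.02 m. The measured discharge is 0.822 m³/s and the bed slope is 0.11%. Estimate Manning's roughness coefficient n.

Flow area A = b·y = 1.46 × 1.02 = 1.489 m². Wetted perimeter P = b + 2y = 1.46 + 2×1.02 = 3.5 m.
Hydraulic radius R = A/P = 1.489/3.5 = 0.4255 m.
Rearranging Manning's equation: n = (1/Q) A R^(2/3) S^(1/2) = (1/0.822) × 1.489 × 0.4255^(2/3) × √0.0011 = 0.034.

n = 0.034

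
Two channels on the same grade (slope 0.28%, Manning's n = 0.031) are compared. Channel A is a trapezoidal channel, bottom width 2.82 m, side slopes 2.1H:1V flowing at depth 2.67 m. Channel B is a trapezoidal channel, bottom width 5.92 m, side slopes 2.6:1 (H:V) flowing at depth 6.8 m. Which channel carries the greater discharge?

Channel A: With bottom width b = 2.82 m and side slope z = 2.1: A = (b + zy)y = (2.82 + 2.1×2.67)×2.67 = 22.5 m²; P = b + 2y√(1+z²) = 2.82 + 2×2.67×2.326 = 15.24 m. Hydraulic radius R = A/P = 22.5/15.24 = 1.476 m. Q_A = (1/0.031)·22.5·1.476^(2/3)·√0.0028 = 49.8 m³/s.
Channel B: With bottom width b = 5.92 m and side slope z = 2.6: A = (b + zy)y = (5.92 + 2.6×6.8)×6.8 = 160.5 m²; P = b + 2y√(1+z²) = 5.92 + 2×6.8×2.786 = 43.81 m. Hydraulic radius R = A/P = 160.5/43.81 = 3.663 m. Q_B = (1/0.031)·160.5·3.663^(2/3)·√0.0028 = 651 m³/s.
Q_A = 49.8 m³/s vs Q_B = 651 m³/s, so channel B carries more.

channel B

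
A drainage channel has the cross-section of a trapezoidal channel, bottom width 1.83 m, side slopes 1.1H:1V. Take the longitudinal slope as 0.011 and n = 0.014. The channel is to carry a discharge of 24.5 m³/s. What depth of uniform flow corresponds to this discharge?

Manning's equation rearranged: A R^(2/3) = nQ / (1·√S) = 0.014 × 24.5 / (√0.011) = 3.27.
At y = 1 m: A R^(2/3) = 2.107 — low.
At y = 1.59 m: A R^(2/3) = 5.177 — high.
At y = 1.26 m: A R^(2/3) = 3.275 — ≈ 3.27.

y_n = 1.26 m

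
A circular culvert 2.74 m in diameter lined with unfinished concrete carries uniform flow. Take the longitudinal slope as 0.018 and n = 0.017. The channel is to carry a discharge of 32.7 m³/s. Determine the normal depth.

y_n = 2.04 m

Manning's equation rearranged: A R^(2/3) = nQ / (1·√S) = 0.017 × 32.7 / (√0.018) = 4.143.
Trying y = 2.48 m: A R^(2/3) = 4.894 — over.
Trying y = 1.74 m: A R^(2/3) = 3.351 — short.
Trying y = 2.04 m: A R^(2/3) = 4.143 — ≈ 4.143.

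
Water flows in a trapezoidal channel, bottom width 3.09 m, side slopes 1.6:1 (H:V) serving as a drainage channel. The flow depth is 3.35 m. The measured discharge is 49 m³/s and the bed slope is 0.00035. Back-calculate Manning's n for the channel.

n = 0.016

With bottom width b = 3.09 m and side slope z = 1.6: A = (b + zy)y = (3.09 + 1.6×3.35)×3.35 = 28.31 m²; P = b + 2y√(1+z²) = 3.09 + 2×3.35×1.887 = 15.73 m.
Hydraulic radius R = A/P = 28.31/15.73 = 1.799 m.
Rearranging Manning's equation: n = (1/Q) A R^(2/3) S^(1/2) = (1/49) × 28.31 × 1.799^(2/3) × √0.00035 = 0.016.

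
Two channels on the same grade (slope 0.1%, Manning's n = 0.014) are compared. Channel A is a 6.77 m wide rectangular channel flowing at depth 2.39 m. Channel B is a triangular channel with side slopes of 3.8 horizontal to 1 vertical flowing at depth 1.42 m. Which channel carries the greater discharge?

channel A

Channel A: Flow area A = b·y = 6.77 × 2.39 = 16.18 m². Wetted perimeter P = b + 2y = 6.77 + 2×2.39 = 11.55 m. Hydraulic radius R = A/P = 16.18/11.55 = 1.401 m. Q_A = (1/0.014)·16.18·1.401^(2/3)·√0.001 = 45.76 m³/s.
Channel B: For a triangular section with side slope z = 3.8: A = zy² = 3.8×1.42² = 7.662 m²; P = 2y√(1+z²) = 2×1.42×3.929 = 11.16 m. Hydraulic radius R = A/P = 7.662/11.16 = 0.6866 m. Q_B = (1/0.014)·7.662·0.6866^(2/3)·√0.001 = 13.47 m³/s.
Q_A = 45.76 m³/s vs Q_B = 13.47 m³/s, so channel A carries more.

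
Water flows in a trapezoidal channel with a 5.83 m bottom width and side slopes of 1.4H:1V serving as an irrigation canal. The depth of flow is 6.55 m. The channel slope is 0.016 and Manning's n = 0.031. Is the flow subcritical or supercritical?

With bottom width b = 5.83 m and side slope z = 1.4: A = (b + zy)y = (5.83 + 1.4×6.55)×6.55 = 98.25 m²; P = b + 2y√(1+z²) = 5.83 + 2×6.55×1.72 = 28.37 m.
Hydraulic radius R = A/P = 98.25/28.37 = 3.463 m.
V = (1/n) R^(2/3) √S = (1/0.031) × 3.463^(2/3) × √0.016 = 9.34 m/s. Hydraulic depth D_h = A/T = 98.25/24.17 = 4.065 m.
Froude number Fr = V/√(g·D_h) = 9.34/√(9.81×4.065) = 1.48, which is greater than 1, so the flow is supercritical.

supercritical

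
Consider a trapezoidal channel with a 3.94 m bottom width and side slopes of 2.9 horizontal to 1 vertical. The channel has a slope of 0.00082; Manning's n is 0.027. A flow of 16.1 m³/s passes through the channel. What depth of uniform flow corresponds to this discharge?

Manning's equation rearranged: A R^(2/3) = nQ / (1·√S) = 0.027 × 16.1 / (√0.00082) = 15.18.
Trying y = 1.88 m: A R^(2/3) = 19.28 — over.
Trying y = 1.16 m: A R^(2/3) = 7.095 — short.
Trying y = 1.68 m: A R^(2/3) = 15.19 — ≈ 15.18.

y_n = 1.68 m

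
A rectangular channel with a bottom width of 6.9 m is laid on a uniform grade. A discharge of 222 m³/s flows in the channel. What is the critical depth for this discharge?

y_c = 4.73 m

For a rectangular channel, critical depth y_c = (q²/g)^(1/3) where q = Q/b = 222/6.9 = 32.17 m²/s.
So y_c = (32.17²/9.81)^(1/3) = 4.73 m.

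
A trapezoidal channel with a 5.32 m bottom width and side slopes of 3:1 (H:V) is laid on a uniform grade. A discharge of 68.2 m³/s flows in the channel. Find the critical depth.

At critical depth, Q² T / (g A³) = 1, i.e. A³/T = Q²/g = 68.2²/9.81 = 474.1.
At y = 2.06 m: A³/T = 752 — over.
At y = 1.35 m: A³/T = 150.8 — short.
At y = 1.83 m: A³/T = 474.9 — matches.

y_c = 1.83 m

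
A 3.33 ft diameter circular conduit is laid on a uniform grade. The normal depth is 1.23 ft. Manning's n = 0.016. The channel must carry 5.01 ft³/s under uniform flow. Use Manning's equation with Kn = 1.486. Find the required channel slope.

S = 0.000579

For a circular section of diameter D = 3.33 ft at depth y = 1.23 ft, the central angle is θ = 2 arccos(1 − 2y/D) = 2.613 rad. Then A = (D²/8)(θ − sin θ) = 2.923 ft² and P = Dθ/2 = 4.351 ft.
Hydraulic radius R = A/P = 2.923/4.351 = 0.6718 ft.
From Manning's equation, S = [nQ / (1.486 A R^(2/3))]² = [0.016 × 5.01 / (1.486 × 2.923 × 0.6718^(2/3))]² = 0.000579.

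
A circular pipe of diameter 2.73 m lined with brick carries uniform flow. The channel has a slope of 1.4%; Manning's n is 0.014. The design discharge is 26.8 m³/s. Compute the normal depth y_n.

Manning's equation rearranged: A R^(2/3) = nQ / (1·√S) = 0.014 × 26.8 / (√0.014) = 3.171.
Try y = 1.46 m: A R^(2/3) = 2.539 — too small.
Try y = 1.68 m: A R^(2/3) = 3.168 — matches.

y_n = 1.68 m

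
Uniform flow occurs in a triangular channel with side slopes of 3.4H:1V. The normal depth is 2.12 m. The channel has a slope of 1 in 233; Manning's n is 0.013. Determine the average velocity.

V = 5.1 m/s

For a triangular section with side slope z = 3.4: A = zy² = 3.4×2.12² = 15.28 m²; P = 2y√(1+z²) = 2×2.12×3.544 = 15.03 m.
Hydraulic radius R = A/P = 15.28/15.03 = 1.017 m.
From Manning's equation, V = (1/n) R^(2/3) S^(1/2) = (1/0.013) × 1.017^(2/3) × 0.004292^(1/2) = 5.1 m/s.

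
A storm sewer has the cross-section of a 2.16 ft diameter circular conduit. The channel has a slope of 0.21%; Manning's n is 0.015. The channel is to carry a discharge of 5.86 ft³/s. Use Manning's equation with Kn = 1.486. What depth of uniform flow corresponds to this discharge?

y_n = 1.12 ft

Manning's equation rearranged: A R^(2/3) = nQ / (1.486·√S) = 0.015 × 5.86 / (1.486 × √0.0021) = 1.291.
Try y = 1.32 ft: A R^(2/3) = 1.679 — too large.
Try y = 0.979 ft: A R^(2/3) = 1.025 — too small.
Try y = 1.12 ft: A R^(2/3) = 1.292 — ≈ 1.291.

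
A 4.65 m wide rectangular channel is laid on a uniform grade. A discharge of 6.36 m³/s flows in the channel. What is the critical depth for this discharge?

For a rectangular channel, critical depth y_c = (q²/g)^(1/3) where q = Q/b = 6.36/4.65 = 1.368 m²/s.
So y_c = (1.368²/9.81)^(1/3) = 0.576 m.

y_c = 0.576 m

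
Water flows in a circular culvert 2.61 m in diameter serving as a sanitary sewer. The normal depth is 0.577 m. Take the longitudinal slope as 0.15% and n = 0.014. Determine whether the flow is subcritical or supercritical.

subcritical

For a circular section of diameter D = 2.61 m at depth y = 0.577 m, the central angle is θ = 2 arccos(1 − 2y/D) = 1.958 rad. Then A = (D²/8)(θ − sin θ) = 0.8788 m² and P = Dθ/2 = 2.555 m.
Hydraulic radius R = A/P = 0.8788/2.555 = 0.3439 m.
V = (1/n) R^(2/3) √S = (1/0.014) × 0.3439^(2/3) × √0.0015 = 1.358 m/s. Hydraulic depth D_h = A/T = 0.8788/2.166 = 0.4057 m.
Froude number Fr = V/√(g·D_h) = 1.358/√(9.81×0.4057) = 0.681, which is less than 1, so the flow is subcritical.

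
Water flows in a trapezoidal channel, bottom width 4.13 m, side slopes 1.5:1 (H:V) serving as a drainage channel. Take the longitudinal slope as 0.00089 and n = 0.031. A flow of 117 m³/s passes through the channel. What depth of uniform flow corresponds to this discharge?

y_n = 5.22 m

Manning's equation rearranged: A R^(2/3) = nQ / (1·√S) = 0.031 × 117 / (√0.00089) = 121.6.
Trying y = 6.39 m: A R^(2/3) = 191.3 — over.
Trying y = 5.22 m: A R^(2/3) = 121.7 — close enough.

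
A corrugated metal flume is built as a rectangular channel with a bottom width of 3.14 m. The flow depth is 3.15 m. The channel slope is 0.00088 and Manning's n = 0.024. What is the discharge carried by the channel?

Flow area A = b·y = 3.14 × 3.15 = 9.891 m². Wetted perimeter P = b + 2y = 3.14 + 2×3.15 = 9.44 m.
Hydraulic radius R = A/P = 9.891/9.44 = 1.048 m.
Manning's equation: Q = (1/n) A R^(2/3) S^(1/2) = (1/0.024) × 9.891 × 1.048^(2/3) × 0.00088^(1/2) = 12.6 m³/s.

Q = 12.6 m³/s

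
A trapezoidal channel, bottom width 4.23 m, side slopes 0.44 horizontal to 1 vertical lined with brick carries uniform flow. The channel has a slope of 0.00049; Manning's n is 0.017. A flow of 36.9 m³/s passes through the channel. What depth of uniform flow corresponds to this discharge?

Manning's equation rearranged: A R^(2/3) = nQ / (1·√S) = 0.017 × 36.9 / (√0.00049) = 28.34.
Trying y = 4.25 m: A R^(2/3) = 40.02 — over.
Trying y = 2.58 m: A R^(2/3) = 17.35 — short.
Trying y = 3.47 m: A R^(2/3) = 28.36 — close enough.

y_n = 3.47 m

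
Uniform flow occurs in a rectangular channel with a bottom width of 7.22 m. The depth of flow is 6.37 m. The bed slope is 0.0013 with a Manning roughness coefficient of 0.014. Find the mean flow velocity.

V = 4.49 m/s

Flow area A = b·y = 7.22 × 6.37 = 45.99 m². Wetted perimeter P = b + 2y = 7.22 + 2×6.37 = 19.96 m.
Hydraulic radius R = A/P = 45.99/19.96 = 2.304 m.
From Manning's equation, V = (1/n) R^(2/3) S^(1/2) = (1/0.014) × 2.304^(2/3) × 0.0013^(1/2) = 4.49 m/s.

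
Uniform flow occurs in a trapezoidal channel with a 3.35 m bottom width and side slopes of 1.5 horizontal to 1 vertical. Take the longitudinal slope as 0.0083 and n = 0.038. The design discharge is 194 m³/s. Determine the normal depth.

Manning's equation rearranged: A R^(2/3) = nQ / (1·√S) = 0.038 × 194 / (√0.0083) = 80.92.
At y = 3.43 m: A R^(2/3) = 43.97 — low.
At y = 5.63 m: A R^(2/3) = 132.2 — high.
At y = 4.53 m: A R^(2/3) = 80.88 — close enough.

y_n = 4.53 m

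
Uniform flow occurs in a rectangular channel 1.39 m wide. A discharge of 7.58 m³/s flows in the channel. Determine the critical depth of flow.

y_c = 1.45 m

For a rectangular channel, critical depth y_c = (q²/g)^(1/3) where q = Q/b = 7.58/1.39 = 5.453 m²/s.
So y_c = (5.453²/9.81)^(1/3) = 1.45 m.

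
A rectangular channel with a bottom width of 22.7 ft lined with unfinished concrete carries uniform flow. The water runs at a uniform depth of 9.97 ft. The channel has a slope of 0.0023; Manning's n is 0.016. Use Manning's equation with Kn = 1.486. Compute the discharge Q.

Flow area A = b·y = 22.7 × 9.97 = 226.3 ft². Wetted perimeter P = b + 2y = 22.7 + 2×9.97 = 42.64 ft.
Hydraulic radius R = A/P = 226.3/42.64 = 5.308 ft.
Manning's equation: Q = (1.486/n) A R^(2/3) S^(1/2) = (1.486/0.016) × 226.3 × 5.308^(2/3) × 0.0023^(1/2) = 3070 ft³/s.

Q = 3070 ft³/s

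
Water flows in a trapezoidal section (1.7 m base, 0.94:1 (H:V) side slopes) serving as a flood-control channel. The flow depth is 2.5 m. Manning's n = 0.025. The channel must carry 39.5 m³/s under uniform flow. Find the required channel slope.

With bottom width b = 1.7 m and side slope z = 0.94: A = (b + zy)y = (1.7 + 0.94×2.5)×2.5 = 10.12 m²; P = b + 2y√(1+z²) = 1.7 + 2×2.5×1.372 = 8.562 m.
Hydraulic radius R = A/P = 10.12/8.562 = 1.183 m.
From Manning's equation, S = [nQ / (1 A R^(2/3))]² = [0.025 × 39.5 / (1 × 10.12 × 1.183^(2/3))]² = 0.00761.

S = 0.00761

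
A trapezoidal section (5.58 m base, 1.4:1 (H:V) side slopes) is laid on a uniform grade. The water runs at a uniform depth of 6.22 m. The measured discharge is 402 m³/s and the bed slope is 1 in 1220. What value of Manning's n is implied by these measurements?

n = 0.014

With bottom width b = 5.58 m and side slope z = 1.4: A = (b + zy)y = (5.58 + 1.4×6.22)×6.22 = 88.87 m²; P = b + 2y√(1+z²) = 5.58 + 2×6.22×1.72 = 26.98 m.
Hydraulic radius R = A/P = 88.87/26.98 = 3.294 m.
Rearranging Manning's equation: n = (1/Q) A R^(2/3) S^(1/2) = (1/402) × 88.87 × 3.294^(2/3) × √0.0008197 = 0.014.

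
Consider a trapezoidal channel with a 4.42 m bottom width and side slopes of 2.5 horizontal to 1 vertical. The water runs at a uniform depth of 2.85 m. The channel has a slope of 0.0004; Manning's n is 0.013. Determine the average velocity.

V = 2.16 m/s

With bottom width b = 4.42 m and side slope z = 2.5: A = (b + zy)y = (4.42 + 2.5×2.85)×2.85 = 32.9 m²; P = b + 2y√(1+z²) = 4.42 + 2×2.85×2.693 = 19.77 m.
Hydraulic radius R = A/P = 32.9/19.77 = 1.664 m.
From Manning's equation, V = (1/n) R^(2/3) S^(1/2) = (1/0.013) × 1.664^(2/3) × 0.0004^(1/2) = 2.16 m/s.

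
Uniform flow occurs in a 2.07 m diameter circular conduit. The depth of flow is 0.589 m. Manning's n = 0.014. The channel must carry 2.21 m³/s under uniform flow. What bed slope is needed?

S = 0.00652

For a circular section of diameter D = 2.07 m at depth y = 0.589 m, the central angle is θ = 2 arccos(1 − 2y/D) = 2.251 rad. Then A = (D²/8)(θ − sin θ) = 0.7889 m² and P = Dθ/2 = 2.329 m.
Hydraulic radius R = A/P = 0.7889/2.329 = 0.3387 m.
From Manning's equation, S = [nQ / (1 A R^(2/3))]² = [0.014 × 2.21 / (1 × 0.7889 × 0.3387^(2/3))]² = 0.00652.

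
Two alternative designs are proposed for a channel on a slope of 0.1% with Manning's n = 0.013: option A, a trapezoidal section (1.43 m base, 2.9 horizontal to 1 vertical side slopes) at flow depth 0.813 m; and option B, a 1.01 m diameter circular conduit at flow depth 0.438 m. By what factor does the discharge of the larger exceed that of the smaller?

Channel A: With bottom width b = 1.43 m and side slope z = 2.9: A = (b + zy)y = (1.43 + 2.9×0.813)×0.813 = 3.079 m²; P = b + 2y√(1+z²) = 1.43 + 2×0.813×3.068 = 6.418 m. Hydraulic radius R = A/P = 3.079/6.418 = 0.4798 m. Q_A = (1/0.013)·3.079·0.4798^(2/3)·√0.001 = 4.591 m³/s.
Channel B: For a circular section of diameter D = 1.01 m at depth y = 0.438 m, the central angle is θ = 2 arccos(1 − 2y/D) = 2.875 rad. Then A = (D²/8)(θ − sin θ) = 0.3331 m² and P = Dθ/2 = 1.452 m. Hydraulic radius R = A/P = 0.3331/1.452 = 0.2294 m. Q_B = (1/0.013)·0.3331·0.2294^(2/3)·√0.001 = 0.3037 m³/s.
The larger discharge is 4.591 m³/s and the smaller is 0.3037 m³/s; the ratio is 15.1.

15.1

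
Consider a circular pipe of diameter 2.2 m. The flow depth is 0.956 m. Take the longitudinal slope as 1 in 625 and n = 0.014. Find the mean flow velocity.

V = 1.8 m/s

For a circular section of diameter D = 2.2 m at depth y = 0.956 m, the central angle is θ = 2 arccos(1 − 2y/D) = 2.879 rad. Then A = (D²/8)(θ − sin θ) = 1.585 m² and P = Dθ/2 = 3.167 m.
Hydraulic radius R = A/P = 1.585/3.167 = 0.5004 m.
From Manning's equation, V = (1/n) R^(2/3) S^(1/2) = (1/0.014) × 0.5004^(2/3) × 0.0016^(1/2) = 1.8 m/s.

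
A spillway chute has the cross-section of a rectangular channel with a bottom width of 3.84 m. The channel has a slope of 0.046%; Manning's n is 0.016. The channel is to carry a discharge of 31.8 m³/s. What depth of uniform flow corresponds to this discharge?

y_n = 4.97 m

Manning's equation rearranged: A R^(2/3) = nQ / (1·√S) = 0.016 × 31.8 / (√0.00046) = 23.72.
Try y = 5.42 m: A R^(2/3) = 26.27 — too large.
Try y = 4.01 m: A R^(2/3) = 18.33 — too small.
Try y = 4.97 m: A R^(2/3) = 23.71 — close enough.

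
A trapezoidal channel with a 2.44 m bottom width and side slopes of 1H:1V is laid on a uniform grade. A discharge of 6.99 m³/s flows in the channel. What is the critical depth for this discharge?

y_c = 0.835 m

At critical depth, Q² T / (g A³) = 1, i.e. A³/T = Q²/g = 6.99²/9.81 = 4.981.
Try y = 0.58 m: A³/T = 1.493 — low.
Try y = 0.982 m: A³/T = 8.616 — high.
Try y = 0.835 m: A³/T = 4.976 — close enough.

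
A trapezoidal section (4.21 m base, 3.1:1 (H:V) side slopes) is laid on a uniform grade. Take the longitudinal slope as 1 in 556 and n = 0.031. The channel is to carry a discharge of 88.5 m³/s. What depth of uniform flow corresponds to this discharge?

Manning's equation rearranged: A R^(2/3) = nQ / (1·√S) = 0.031 × 88.5 / (√0.001799) = 64.69.
At y = 3.64 m: A R^(2/3) = 90.12 — high.
At y = 2.28 m: A R^(2/3) = 31.39 — low.
At y = 3.15 m: A R^(2/3) = 64.66 — close enough.

y_n = 3.15 m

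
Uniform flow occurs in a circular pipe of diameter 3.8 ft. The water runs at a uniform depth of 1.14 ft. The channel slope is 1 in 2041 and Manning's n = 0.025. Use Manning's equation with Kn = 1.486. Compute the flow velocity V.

For a circular section of diameter D = 3.8 ft at depth y = 1.14 ft, the central angle is θ = 2 arccos(1 − 2y/D) = 2.319 rad. Then A = (D²/8)(θ − sin θ) = 2.862 ft² and P = Dθ/2 = 4.405 ft.
Hydraulic radius R = A/P = 2.862/4.405 = 0.6496 ft.
From Manning's equation, V = (1.486/n) R^(2/3) S^(1/2) = (1.486/0.025) × 0.6496^(2/3) × 0.00049^(1/2) = 0.987 ft/s.

V = 0.987 ft/s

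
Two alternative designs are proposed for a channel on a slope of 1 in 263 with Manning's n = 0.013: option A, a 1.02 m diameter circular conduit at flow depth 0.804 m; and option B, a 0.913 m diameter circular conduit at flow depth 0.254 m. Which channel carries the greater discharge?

Channel A: For a circular section of diameter D = 1.02 m at depth y = 0.804 m, the central angle is θ = 2 arccos(1 − 2y/D) = 4.37 rad. Then A = (D²/8)(θ − sin θ) = 0.6909 m² and P = Dθ/2 = 2.229 m. Hydraulic radius R = A/P = 0.6909/2.229 = 0.31 m. Q_A = (1/0.013)·0.6909·0.31^(2/3)·√0.003802 = 1.501 m³/s.
Channel B: For a circular section of diameter D = 0.913 m at depth y = 0.254 m, the central angle is θ = 2 arccos(1 − 2y/D) = 2.222 rad. Then A = (D²/8)(θ − sin θ) = 0.1487 m² and P = Dθ/2 = 1.015 m. Hydraulic radius R = A/P = 0.1487/1.015 = 0.1466 m. Q_B = (1/0.013)·0.1487·0.1466^(2/3)·√0.003802 = 0.1961 m³/s.
Q_A = 1.501 m³/s vs Q_B = 0.1961 m³/s, so channel A carries more.

channel A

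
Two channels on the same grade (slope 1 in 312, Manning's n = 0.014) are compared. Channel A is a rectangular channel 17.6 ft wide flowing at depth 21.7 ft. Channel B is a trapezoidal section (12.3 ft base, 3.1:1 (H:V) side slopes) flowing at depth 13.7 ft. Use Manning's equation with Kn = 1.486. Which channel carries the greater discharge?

Channel A: Flow area A = b·y = 17.6 × 21.7 = 381.9 ft². Wetted perimeter P = b + 2y = 17.6 + 2×21.7 = 61 ft. Hydraulic radius R = A/P = 381.9/61 = 6.261 ft. Q_A = (1.486/0.014)·381.9·6.261^(2/3)·√0.003205 = 7796 ft³/s.
Channel B: With bottom width b = 12.3 ft and side slope z = 3.1: A = (b + zy)y = (12.3 + 3.1×13.7)×13.7 = 750.3 ft²; P = b + 2y√(1+z²) = 12.3 + 2×13.7×3.257 = 101.6 ft. Hydraulic radius R = A/P = 750.3/101.6 = 7.389 ft. Q_B = (1.486/0.014)·750.3·7.389^(2/3)·√0.003205 = 17110 ft³/s.
Q_A = 7796 ft³/s vs Q_B = 17110 ft³/s, so channel B carries more.

channel B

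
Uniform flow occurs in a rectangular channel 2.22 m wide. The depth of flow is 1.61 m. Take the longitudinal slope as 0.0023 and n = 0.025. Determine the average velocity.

Flow area A = b·y = 2.22 × 1.61 = 3.574 m². Wetted perimeter P = b + 2y = 2.22 + 2×1.61 = 5.44 m.
Hydraulic radius R = A/P = 3.574/5.44 = 0.657 m.
From Manning's equation, V = (1/n) R^(2/3) S^(1/2) = (1/0.025) × 0.657^(2/3) × 0.0023^(1/2) = 1.45 m/s.

V = 1.45 m/s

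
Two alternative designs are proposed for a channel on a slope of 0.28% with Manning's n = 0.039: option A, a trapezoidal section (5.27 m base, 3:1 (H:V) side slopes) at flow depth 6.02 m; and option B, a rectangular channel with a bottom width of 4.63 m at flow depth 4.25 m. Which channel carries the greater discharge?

Channel A: With bottom width b = 5.27 m and side slope z = 3: A = (b + zy)y = (5.27 + 3×6.02)×6.02 = 140.4 m²; P = b + 2y√(1+z²) = 5.27 + 2×6.02×3.162 = 43.34 m. Hydraulic radius R = A/P = 140.4/43.34 = 3.24 m. Q_A = (1/0.039)·140.4·3.24^(2/3)·√0.0028 = 417.3 m³/s.
Channel B: Flow area A = b·y = 4.63 × 4.25 = 19.68 m². Wetted perimeter P = b + 2y = 4.63 + 2×4.25 = 13.13 m. Hydraulic radius R = A/P = 19.68/13.13 = 1.499 m. Q_B = (1/0.039)·19.68·1.499^(2/3)·√0.0028 = 34.96 m³/s.
Q_A = 417.3 m³/s vs Q_B = 34.96 m³/s, so channel A carries more.

channel A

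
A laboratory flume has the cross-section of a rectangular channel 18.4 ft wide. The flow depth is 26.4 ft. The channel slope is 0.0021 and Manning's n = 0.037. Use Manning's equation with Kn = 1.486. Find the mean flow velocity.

V = 6.62 ft/s

Flow area A = b·y = 18.4 × 26.4 = 485.8 ft². Wetted perimeter P = b + 2y = 18.4 + 2×26.4 = 71.2 ft.
Hydraulic radius R = A/P = 485.8/71.2 = 6.822 ft.
From Manning's equation, V = (1.486/n) R^(2/3) S^(1/2) = (1.486/0.037) × 6.822^(2/3) × 0.0021^(1/2) = 6.62 ft/s.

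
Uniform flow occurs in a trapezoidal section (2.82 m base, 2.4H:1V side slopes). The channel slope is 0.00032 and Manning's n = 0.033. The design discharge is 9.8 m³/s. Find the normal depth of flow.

Manning's equation rearranged: A R^(2/3) = nQ / (1·√S) = 0.033 × 9.8 / (√0.00032) = 18.08.
At y = 2.49 m: A R^(2/3) = 27.27 — over.
At y = 2.07 m: A R^(2/3) = 18.07 — matches.

y_n = 2.07 m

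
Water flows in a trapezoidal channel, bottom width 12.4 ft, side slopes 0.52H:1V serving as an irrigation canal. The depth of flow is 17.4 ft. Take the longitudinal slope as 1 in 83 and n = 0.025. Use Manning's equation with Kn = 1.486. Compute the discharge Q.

With bottom width b = 12.4 ft and side slope z = 0.52: A = (b + zy)y = (12.4 + 0.52×17.4)×17.4 = 373.2 ft²; P = b + 2y√(1+z²) = 12.4 + 2×17.4×1.127 = 51.62 ft.
Hydraulic radius R = A/P = 373.2/51.62 = 7.229 ft.
Manning's equation: Q = (1.486/n) A R^(2/3) S^(1/2) = (1.486/0.025) × 373.2 × 7.229^(2/3) × 0.01205^(1/2) = 9100 ft³/s.

Q = 9100 ft³/s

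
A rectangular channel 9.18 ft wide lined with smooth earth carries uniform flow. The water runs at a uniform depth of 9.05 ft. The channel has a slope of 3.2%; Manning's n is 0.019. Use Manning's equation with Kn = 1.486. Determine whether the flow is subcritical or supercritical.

supercritical

Flow area A = b·y = 9.18 × 9.05 = 83.08 ft². Wetted perimeter P = b + 2y = 9.18 + 2×9.05 = 27.28 ft.
Hydraulic radius R = A/P = 83.08/27.28 = 3.045 ft.
V = (1.486/n) R^(2/3) √S = (1.486/0.019) × 3.045^(2/3) × √0.032 = 29.39 ft/s. Hydraulic depth D_h = A/T = 83.08/9.18 = 9.05 ft.
Froude number Fr = V/√(g·D_h) = 29.39/√(32.2×9.05) = 1.72, which is greater than 1, so the flow is supercritical.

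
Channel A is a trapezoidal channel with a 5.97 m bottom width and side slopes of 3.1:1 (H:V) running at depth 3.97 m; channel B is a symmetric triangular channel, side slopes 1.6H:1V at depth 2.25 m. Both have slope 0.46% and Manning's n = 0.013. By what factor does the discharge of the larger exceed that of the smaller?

16

Channel A: With bottom width b = 5.97 m and side slope z = 3.1: A = (b + zy)y = (5.97 + 3.1×3.97)×3.97 = 72.56 m²; P = b + 2y√(1+z²) = 5.97 + 2×3.97×3.257 = 31.83 m. Hydraulic radius R = A/P = 72.56/31.83 = 2.279 m. Q_A = (1/0.013)·72.56·2.279^(2/3)·√0.0046 = 655.7 m³/s.
Channel B: For a triangular section with side slope z = 1.6: A = zy² = 1.6×2.25² = 8.1 m²; P = 2y√(1+z²) = 2×2.25×1.887 = 8.491 m. Hydraulic radius R = A/P = 8.1/8.491 = 0.954 m. Q_B = (1/0.013)·8.1·0.954^(2/3)·√0.0046 = 40.95 m³/s.
The larger discharge is 655.7 m³/s and the smaller is 40.95 m³/s; the ratio is 16.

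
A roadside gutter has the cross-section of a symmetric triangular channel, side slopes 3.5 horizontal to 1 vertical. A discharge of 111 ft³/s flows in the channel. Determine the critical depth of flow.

At critical depth, Q² T / (g A³) = 1, i.e. A³/T = Q²/g = 111²/32.2 = 382.6.
Try y = 1.81 ft: A³/T = 119 — too small.
Try y = 2.79 ft: A³/T = 1035 — too large.
Try y = 2.29 ft: A³/T = 385.7 — ≈ 382.6.

y_c = 2.29 ft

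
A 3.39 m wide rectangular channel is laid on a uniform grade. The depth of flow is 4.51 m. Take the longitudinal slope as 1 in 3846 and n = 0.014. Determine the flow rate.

Flow area A = b·y = 3.39 × 4.51 = 15.29 m². Wetted perimeter P = b + 2y = 3.39 + 2×4.51 = 12.41 m.
Hydraulic radius R = A/P = 15.29/12.41 = 1.232 m.
Manning's equation: Q = (1/n) A R^(2/3) S^(1/2) = (1/0.014) × 15.29 × 1.232^(2/3) × 0.00026^(1/2) = 20.2 m³/s.

Q = 20.2 m³/s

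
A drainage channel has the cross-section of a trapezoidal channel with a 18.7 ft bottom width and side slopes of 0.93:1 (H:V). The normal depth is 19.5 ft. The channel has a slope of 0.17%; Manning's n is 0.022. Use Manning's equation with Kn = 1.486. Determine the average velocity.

With bottom width b = 18.7 ft and side slope z = 0.93: A = (b + zy)y = (18.7 + 0.93×19.5)×19.5 = 718.3 ft²; P = b + 2y√(1+z²) = 18.7 + 2×19.5×1.366 = 71.96 ft.
Hydraulic radius R = A/P = 718.3/71.96 = 9.982 ft.
From Manning's equation, V = (1.486/n) R^(2/3) S^(1/2) = (1.486/0.022) × 9.982^(2/3) × 0.0017^(1/2) = 12.9 ft/s.

V = 12.9 ft/s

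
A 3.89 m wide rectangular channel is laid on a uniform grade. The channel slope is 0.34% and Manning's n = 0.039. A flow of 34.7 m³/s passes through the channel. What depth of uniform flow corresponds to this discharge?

Manning's equation rearranged: A R^(2/3) = nQ / (1·√S) = 0.039 × 34.7 / (√0.0034) = 23.21.
Try y = 3.35 m: A R^(2/3) = 14.96 — too small.
Try y = 4.8 m: A R^(2/3) = 23.19 — ≈ 23.21.

y_n = 4.8 m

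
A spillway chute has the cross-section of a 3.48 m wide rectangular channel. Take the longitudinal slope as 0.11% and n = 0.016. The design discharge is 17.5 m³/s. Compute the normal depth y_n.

y_n = 2.41 m

Manning's equation rearranged: A R^(2/3) = nQ / (1·√S) = 0.016 × 17.5 / (√0.0011) = 8.442.
Try y = 1.84 m: A R^(2/3) = 5.944 — low.
Try y = 2.72 m: A R^(2/3) = 9.848 — high.
Try y = 2.41 m: A R^(2/3) = 8.445 — ≈ 8.442.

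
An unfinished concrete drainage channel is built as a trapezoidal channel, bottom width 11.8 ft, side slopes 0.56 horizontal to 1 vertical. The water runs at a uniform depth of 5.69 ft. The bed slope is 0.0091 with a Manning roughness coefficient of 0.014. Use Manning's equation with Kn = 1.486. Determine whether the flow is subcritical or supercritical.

supercritical

With bottom width b = 11.8 ft and side slope z = 0.56: A = (b + zy)y = (11.8 + 0.56×5.69)×5.69 = 85.27 ft²; P = b + 2y√(1+z²) = 11.8 + 2×5.69×1.146 = 24.84 ft.
Hydraulic radius R = A/P = 85.27/24.84 = 3.432 ft.
V = (1.486/n) R^(2/3) √S = (1.486/0.014) × 3.432^(2/3) × √0.0091 = 23.04 ft/s. Hydraulic depth D_h = A/T = 85.27/18.17 = 4.692 ft.
Froude number Fr = V/√(g·D_h) = 23.04/√(32.2×4.692) = 1.87, which is greater than 1, so the flow is supercritical.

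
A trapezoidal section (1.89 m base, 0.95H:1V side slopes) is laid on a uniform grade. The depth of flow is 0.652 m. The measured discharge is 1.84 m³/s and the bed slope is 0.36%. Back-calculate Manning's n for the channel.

n = 0.031

With bottom width b = 1.89 m and side slope z = 0.95: A = (b + zy)y = (1.89 + 0.95×0.652)×0.652 = 1.636 m²; P = b + 2y√(1+z²) = 1.89 + 2×0.652×1.379 = 3.689 m.
Hydraulic radius R = A/P = 1.636/3.689 = 0.4436 m.
Rearranging Manning's equation: n = (1/Q) A R^(2/3) S^(1/2) = (1/1.84) × 1.636 × 0.4436^(2/3) × √0.0036 = 0.031.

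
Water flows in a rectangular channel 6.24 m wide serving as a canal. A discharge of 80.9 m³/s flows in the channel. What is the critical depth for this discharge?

For a rectangular channel, critical depth y_c = (q²/g)^(1/3) where q = Q/b = 80.9/6.24 = 12.96 m²/s.
So y_c = (12.96²/9.81)^(1/3) = 2.58 m.

y_c = 2.58 m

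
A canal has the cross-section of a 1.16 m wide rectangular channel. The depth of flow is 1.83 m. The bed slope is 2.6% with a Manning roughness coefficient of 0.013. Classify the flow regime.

supercritical

Flow area A = b·y = 1.16 × 1.83 = 2.123 m². Wetted perimeter P = b + 2y = 1.16 + 2×1.83 = 4.82 m.
Hydraulic radius R = A/P = 2.123/4.82 = 0.4404 m.
V = (1/n) R^(2/3) √S = (1/0.013) × 0.4404^(2/3) × √0.026 = 7.18 m/s. Hydraulic depth D_h = A/T = 2.123/1.16 = 1.83 m.
Froude number Fr = V/√(g·D_h) = 7.18/√(9.81×1.83) = 1.69, which is greater than 1, so the flow is supercritical.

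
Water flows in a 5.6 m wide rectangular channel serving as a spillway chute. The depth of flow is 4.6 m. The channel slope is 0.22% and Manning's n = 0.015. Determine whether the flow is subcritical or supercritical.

subcritical

Flow area A = b·y = 5.6 × 4.6 = 25.76 m². Wetted perimeter P = b + 2y = 5.6 + 2×4.6 = 14.8 m.
Hydraulic radius R = A/P = 25.76/14.8 = 1.741 m.
V = (1/n) R^(2/3) √S = (1/0.015) × 1.741^(2/3) × √0.0022 = 4.525 m/s. Hydraulic depth D_h = A/T = 25.76/5.6 = 4.6 m.
Froude number Fr = V/√(g·D_h) = 4.525/√(9.81×4.6) = 0.674, which is less than 1, so the flow is subcritical.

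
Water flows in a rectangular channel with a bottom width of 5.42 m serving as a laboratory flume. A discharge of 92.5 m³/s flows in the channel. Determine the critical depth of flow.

y_c = 3.1 m

For a rectangular channel, critical depth y_c = (q²/g)^(1/3) where q = Q/b = 92.5/5.42 = 17.07 m²/s.
So y_c = (17.07²/9.81)^(1/3) = 3.1 m.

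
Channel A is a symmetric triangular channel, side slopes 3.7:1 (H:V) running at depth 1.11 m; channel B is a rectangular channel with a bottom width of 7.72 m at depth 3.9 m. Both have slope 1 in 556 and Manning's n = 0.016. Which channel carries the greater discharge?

channel B

Channel A: For a triangular section with side slope z = 3.7: A = zy² = 3.7×1.11² = 4.559 m²; P = 2y√(1+z²) = 2×1.11×3.833 = 8.509 m. Hydraulic radius R = A/P = 4.559/8.509 = 0.5358 m. Q_A = (1/0.016)·4.559·0.5358^(2/3)·√0.001799 = 7.971 m³/s.
Channel B: Flow area A = b·y = 7.72 × 3.9 = 30.11 m². Wetted perimeter P = b + 2y = 7.72 + 2×3.9 = 15.52 m. Hydraulic radius R = A/P = 30.11/15.52 = 1.94 m. Q_B = (1/0.016)·30.11·1.94^(2/3)·√0.001799 = 124.1 m³/s.
Q_A = 7.971 m³/s vs Q_B = 124.1 m³/s, so channel B carries more.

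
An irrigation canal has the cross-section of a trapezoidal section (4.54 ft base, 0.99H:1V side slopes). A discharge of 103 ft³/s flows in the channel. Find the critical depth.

At critical depth, Q² T / (g A³) = 1, i.e. A³/T = Q²/g = 103²/32.2 = 329.5.
Trying y = 2.69 ft: A³/T = 737.3 — high.
Trying y = 1.85 ft: A³/T = 199.6 — low.
Trying y = 2.14 ft: A³/T = 329.6 — close enough.

y_c = 2.14 ft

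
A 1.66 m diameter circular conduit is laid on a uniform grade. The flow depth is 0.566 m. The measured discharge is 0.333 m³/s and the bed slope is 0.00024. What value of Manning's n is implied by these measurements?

For a circular section of diameter D = 1.66 m at depth y = 0.566 m, the central angle is θ = 2 arccos(1 − 2y/D) = 2.494 rad. Then A = (D²/8)(θ − sin θ) = 0.6514 m² and P = Dθ/2 = 2.07 m.
Hydraulic radius R = A/P = 0.6514/2.07 = 0.3147 m.
Rearranging Manning's equation: n = (1/Q) A R^(2/3) S^(1/2) = (1/0.333) × 0.6514 × 0.3147^(2/3) × √0.00024 = 0.014.

n = 0.014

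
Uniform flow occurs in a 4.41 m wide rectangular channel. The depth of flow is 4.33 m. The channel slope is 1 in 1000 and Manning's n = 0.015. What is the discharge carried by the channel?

Q = 51.8 m³/s

Flow area A = b·y = 4.41 × 4.33 = 19.1 m². Wetted perimeter P = b + 2y = 4.41 + 2×4.33 = 13.07 m.
Hydraulic radius R = A/P = 19.1/13.07 = 1.461 m.
Manning's equation: Q = (1/n) A R^(2/3) S^(1/2) = (1/0.015) × 19.1 × 1.461^(2/3) × 0.001^(1/2) = 51.8 m³/s.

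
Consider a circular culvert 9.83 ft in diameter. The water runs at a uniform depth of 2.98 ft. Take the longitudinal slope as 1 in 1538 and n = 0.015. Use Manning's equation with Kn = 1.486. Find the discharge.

Q = 69.8 ft³/s

For a circular section of diameter D = 9.83 ft at depth y = 2.98 ft, the central angle is θ = 2 arccos(1 − 2y/D) = 2.332 rad. Then A = (D²/8)(θ − sin θ) = 19.43 ft² and P = Dθ/2 = 11.46 ft.
Hydraulic radius R = A/P = 19.43/11.46 = 1.695 ft.
Manning's equation: Q = (1.486/n) A R^(2/3) S^(1/2) = (1.486/0.015) × 19.43 × 1.695^(2/3) × 0.0006502^(1/2) = 69.8 ft³/s.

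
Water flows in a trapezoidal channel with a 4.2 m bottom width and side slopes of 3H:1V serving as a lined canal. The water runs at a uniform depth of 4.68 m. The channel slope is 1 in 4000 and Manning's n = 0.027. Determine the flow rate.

Q = 92.7 m³/s

With bottom width b = 4.2 m and side slope z = 3: A = (b + zy)y = (4.2 + 3×4.68)×4.68 = 85.36 m²; P = b + 2y√(1+z²) = 4.2 + 2×4.68×3.162 = 33.8 m.
Hydraulic radius R = A/P = 85.36/33.8 = 2.526 m.
Manning's equation: Q = (1/n) A R^(2/3) S^(1/2) = (1/0.027) × 85.36 × 2.526^(2/3) × 0.00025^(1/2) = 92.7 m³/s.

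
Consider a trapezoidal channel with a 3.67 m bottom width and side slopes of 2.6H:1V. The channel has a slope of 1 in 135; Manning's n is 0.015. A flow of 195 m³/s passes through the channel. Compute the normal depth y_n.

Manning's equation rearranged: A R^(2/3) = nQ / (1·√S) = 0.015 × 195 / (√0.007407) = 33.99.
Try y = 3.06 m: A R^(2/3) = 51.01 — high.
Try y = 1.76 m: A R^(2/3) = 15.25 — low.
Try y = 2.55 m: A R^(2/3) = 33.94 — close enough.

y_n = 2.55 m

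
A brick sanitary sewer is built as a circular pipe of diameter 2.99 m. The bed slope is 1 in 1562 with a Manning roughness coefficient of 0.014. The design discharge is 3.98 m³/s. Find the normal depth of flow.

Manning's equation rearranged: A R^(2/3) = nQ / (1·√S) = 0.014 × 3.98 / (√0.0006402) = 2.202.
Try y = 0.993 m: A R^(2/3) = 1.377 — too small.
Try y = 1.62 m: A R^(2/3) = 3.306 — too large.
Try y = 1.28 m: A R^(2/3) = 2.204 — ≈ 2.202.

y_n = 1.28 m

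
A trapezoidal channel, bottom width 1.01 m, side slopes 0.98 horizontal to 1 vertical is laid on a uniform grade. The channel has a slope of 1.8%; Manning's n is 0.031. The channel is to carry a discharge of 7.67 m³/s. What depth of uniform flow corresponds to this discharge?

y_n = 1.17 m

Manning's equation rearranged: A R^(2/3) = nQ / (1·√S) = 0.031 × 7.67 / (√0.018) = 1.772.
Try y = 1.04 m: A R^(2/3) = 1.396 — low.
Try y = 1.47 m: A R^(2/3) = 2.847 — high.
Try y = 1.17 m: A R^(2/3) = 1.772 — close enough.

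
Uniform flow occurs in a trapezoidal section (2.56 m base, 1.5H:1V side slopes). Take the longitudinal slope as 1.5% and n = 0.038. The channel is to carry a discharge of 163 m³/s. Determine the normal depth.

Manning's equation rearranged: A R^(2/3) = nQ / (1·√S) = 0.038 × 163 / (√0.015) = 50.57.
At y = 4.52 m: A R^(2/3) = 72.25 — too large.
At y = 3.87 m: A R^(2/3) = 50.71 — ≈ 50.57.

y_n = 3.87 m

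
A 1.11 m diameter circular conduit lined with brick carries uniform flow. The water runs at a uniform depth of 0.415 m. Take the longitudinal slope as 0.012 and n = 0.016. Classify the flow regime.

supercritical

For a circular section of diameter D = 1.11 m at depth y = 0.415 m, the central angle is θ = 2 arccos(1 − 2y/D) = 2.632 rad. Then A = (D²/8)(θ − sin θ) = 0.3301 m² and P = Dθ/2 = 1.461 m.
Hydraulic radius R = A/P = 0.3301/1.461 = 0.226 m.
V = (1/n) R^(2/3) √S = (1/0.016) × 0.226^(2/3) × √0.012 = 2.54 m/s. Hydraulic depth D_h = A/T = 0.3301/1.074 = 0.3073 m.
Froude number Fr = V/√(g·D_h) = 2.54/√(9.81×0.3073) = 1.46, which is greater than 1, so the flow is supercritical.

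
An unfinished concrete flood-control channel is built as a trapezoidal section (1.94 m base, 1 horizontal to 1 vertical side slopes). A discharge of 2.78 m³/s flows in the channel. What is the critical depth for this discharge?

y_c = 0.538 m

At critical depth, Q² T / (g A³) = 1, i.e. A³/T = Q²/g = 2.78²/9.81 = 0.7878.
At y = 0.599 m: A³/T = 1.121 — over.
At y = 0.47 m: A³/T = 0.5046 — short.
At y = 0.538 m: A³/T = 0.7856 — ≈ 0.7878.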